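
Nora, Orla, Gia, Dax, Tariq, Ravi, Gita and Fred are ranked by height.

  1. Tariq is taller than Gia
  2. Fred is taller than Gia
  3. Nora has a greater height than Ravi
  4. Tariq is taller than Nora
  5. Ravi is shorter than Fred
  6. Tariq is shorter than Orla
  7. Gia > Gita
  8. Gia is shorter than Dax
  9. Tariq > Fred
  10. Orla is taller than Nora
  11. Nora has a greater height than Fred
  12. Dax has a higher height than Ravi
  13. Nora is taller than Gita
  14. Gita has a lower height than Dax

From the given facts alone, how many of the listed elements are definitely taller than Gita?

Directly above Gita: Gia, Dax, Nora.
One step further: Fred, Tariq, Orla (6 so far).
No other element is forced above Gita by the given relations, so the count is 6.

6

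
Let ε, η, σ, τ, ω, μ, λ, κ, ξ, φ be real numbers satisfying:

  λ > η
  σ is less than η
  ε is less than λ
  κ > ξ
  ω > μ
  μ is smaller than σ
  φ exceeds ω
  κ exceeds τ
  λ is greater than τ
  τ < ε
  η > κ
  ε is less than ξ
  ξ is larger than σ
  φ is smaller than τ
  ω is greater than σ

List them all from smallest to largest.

Each adjacent pair is fixed by a given relation: μ < σ; σ < ω; ω < φ; φ < τ; τ < ε; ε < ξ; ξ < κ; κ < η; η < λ. Chaining them end to end gives the full order.

μ < σ < ω < φ < τ < ε < ξ < κ < η < λ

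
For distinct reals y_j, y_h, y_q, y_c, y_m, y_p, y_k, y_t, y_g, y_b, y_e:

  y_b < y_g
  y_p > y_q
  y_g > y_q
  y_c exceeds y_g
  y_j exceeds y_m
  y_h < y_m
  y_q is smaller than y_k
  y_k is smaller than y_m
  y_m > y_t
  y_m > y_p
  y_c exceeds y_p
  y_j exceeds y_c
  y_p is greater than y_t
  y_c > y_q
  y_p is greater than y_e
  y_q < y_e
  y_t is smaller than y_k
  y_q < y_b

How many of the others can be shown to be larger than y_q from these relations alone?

8

Directly above y_q: y_b, y_g, y_e, y_k, y_p, y_c.
One step further: y_m, y_j (8 so far).
Nothing else is reachable above y_q; 8 in all.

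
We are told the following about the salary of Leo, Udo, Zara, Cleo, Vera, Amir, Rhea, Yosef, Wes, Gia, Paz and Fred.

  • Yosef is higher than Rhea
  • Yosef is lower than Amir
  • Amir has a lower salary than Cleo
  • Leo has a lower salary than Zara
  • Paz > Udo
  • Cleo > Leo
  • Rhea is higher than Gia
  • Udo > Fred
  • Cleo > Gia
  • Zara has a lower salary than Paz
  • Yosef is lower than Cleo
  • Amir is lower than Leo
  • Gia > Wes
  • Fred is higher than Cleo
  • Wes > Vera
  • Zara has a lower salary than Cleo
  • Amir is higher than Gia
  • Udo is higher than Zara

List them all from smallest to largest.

Nothing is placed below Vera, so it is least; from there Vera < Wes; Wes < Gia; Gia < Rhea; Rhea < Yosef; Yosef < Amir; Amir < Leo; Leo < Zara; Zara < Cleo; Cleo < Fred; Fred < Udo; Udo < Paz, each given directly.

Vera < Wes < Gia < Rhea < Yosef < Amir < Leo < Zara < Cleo < Fred < Udo < Paz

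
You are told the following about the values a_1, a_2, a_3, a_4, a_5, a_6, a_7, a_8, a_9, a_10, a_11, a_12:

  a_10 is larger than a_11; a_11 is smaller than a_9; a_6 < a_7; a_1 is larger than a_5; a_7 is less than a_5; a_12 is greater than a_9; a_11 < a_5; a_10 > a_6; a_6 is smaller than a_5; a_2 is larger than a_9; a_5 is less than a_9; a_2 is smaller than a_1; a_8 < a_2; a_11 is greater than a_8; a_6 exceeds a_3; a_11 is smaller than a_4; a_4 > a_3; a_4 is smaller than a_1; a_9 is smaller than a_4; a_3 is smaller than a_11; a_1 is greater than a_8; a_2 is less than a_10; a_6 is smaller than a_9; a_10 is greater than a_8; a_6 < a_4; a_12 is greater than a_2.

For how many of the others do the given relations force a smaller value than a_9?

6

From a_9 the given relations immediately reach a_6, a_11, a_5.
From those, a_3, a_7, a_8 — 6 in total.
Nothing else is reachable below a_9; 6 in all.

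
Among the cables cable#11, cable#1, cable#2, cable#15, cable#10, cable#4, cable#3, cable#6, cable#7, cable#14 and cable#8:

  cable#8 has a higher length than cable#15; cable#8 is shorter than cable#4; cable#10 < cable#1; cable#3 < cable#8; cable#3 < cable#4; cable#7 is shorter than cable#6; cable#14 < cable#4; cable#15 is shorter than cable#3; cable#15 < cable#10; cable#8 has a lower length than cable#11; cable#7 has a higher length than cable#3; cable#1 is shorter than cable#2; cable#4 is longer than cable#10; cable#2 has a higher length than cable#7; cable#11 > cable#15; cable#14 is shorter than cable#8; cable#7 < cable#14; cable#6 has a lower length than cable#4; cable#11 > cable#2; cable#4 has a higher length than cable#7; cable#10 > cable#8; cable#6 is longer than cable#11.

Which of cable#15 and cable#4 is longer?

cable#15 < cable#3 and cable#3 < cable#7 give cable#15 < cable#7.
With cable#7 < cable#14: cable#15 < cable#3 < cable#7 < cable#14.
With cable#14 < cable#8: cable#15 < cable#3 < cable#7 < cable#14 < cable#8.
Then cable#8 < cable#10 extends the chain to cable#10.
With cable#10 < cable#1: cable#15 < cable#3 < cable#7 < cable#14 < cable#8 < cable#10 < cable#1.
Then cable#1 < cable#2 extends the chain to cable#2.
Then cable#2 < cable#11 extends the chain to cable#11.
Then cable#11 < cable#6 extends the chain to cable#6.
With cable#6 < cable#4: cable#15 < cable#3 < cable#7 < cable#14 < cable#8 < cable#10 < cable#1 < cable#2 < cable#11 < cable#6 < cable#4.
So cable#15 < cable#4; cable#4 is the longer of the two.

cable#4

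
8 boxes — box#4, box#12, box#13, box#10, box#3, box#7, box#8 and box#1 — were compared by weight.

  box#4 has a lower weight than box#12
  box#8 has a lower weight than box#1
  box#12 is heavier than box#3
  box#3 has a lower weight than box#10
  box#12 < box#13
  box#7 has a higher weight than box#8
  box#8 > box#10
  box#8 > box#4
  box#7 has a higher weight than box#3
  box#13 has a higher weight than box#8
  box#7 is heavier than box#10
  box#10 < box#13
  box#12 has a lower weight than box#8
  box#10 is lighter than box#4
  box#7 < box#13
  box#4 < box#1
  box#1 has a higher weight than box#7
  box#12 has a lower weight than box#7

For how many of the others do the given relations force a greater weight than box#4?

5

The elements the relations force above box#4 are box#12, box#8, box#7, box#1, box#13 — no chain reaches any other.
That is 5.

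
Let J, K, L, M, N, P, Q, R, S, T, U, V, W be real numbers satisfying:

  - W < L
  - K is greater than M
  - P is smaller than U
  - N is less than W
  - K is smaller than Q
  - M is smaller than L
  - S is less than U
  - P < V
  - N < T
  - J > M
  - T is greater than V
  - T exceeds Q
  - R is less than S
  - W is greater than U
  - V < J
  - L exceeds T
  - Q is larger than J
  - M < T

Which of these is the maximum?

L

P is not greatest since P < V; V is not greatest since V < T; R is not greatest since R < S; M is not greatest since M < J; N is not greatest since N < T; S is not greatest since S < U; U is not greatest since U < W; W is not greatest since W < L; J is not greatest since J < Q; K is not greatest since K < Q; Q is not greatest since Q < T; T is not greatest since T < L.
Only L has nothing above it, so L is the maximum.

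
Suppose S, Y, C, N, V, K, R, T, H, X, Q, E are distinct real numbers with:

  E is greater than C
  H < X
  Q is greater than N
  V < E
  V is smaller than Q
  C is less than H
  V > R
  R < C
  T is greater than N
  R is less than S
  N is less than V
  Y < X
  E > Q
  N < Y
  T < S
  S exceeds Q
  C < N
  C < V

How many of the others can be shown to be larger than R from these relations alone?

The elements the relations force above R are C, N, T, Y, V, H, Q, E, S, X — no chain reaches any other.
That is 10.

10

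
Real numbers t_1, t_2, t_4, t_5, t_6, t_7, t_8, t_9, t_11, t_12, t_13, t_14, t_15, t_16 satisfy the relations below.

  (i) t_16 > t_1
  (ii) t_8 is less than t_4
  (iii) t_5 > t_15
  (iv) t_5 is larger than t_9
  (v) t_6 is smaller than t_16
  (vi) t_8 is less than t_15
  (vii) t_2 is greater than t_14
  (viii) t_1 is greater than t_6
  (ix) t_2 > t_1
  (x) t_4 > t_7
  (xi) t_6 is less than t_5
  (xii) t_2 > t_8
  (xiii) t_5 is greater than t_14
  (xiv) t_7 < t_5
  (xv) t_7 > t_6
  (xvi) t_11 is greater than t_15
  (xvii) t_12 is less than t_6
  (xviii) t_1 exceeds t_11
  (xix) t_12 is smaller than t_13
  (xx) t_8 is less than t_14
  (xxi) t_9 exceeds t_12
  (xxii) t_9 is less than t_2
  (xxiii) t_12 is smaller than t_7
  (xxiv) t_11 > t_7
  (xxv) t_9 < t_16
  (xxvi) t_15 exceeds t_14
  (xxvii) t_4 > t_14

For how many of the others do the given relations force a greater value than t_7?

The elements the relations force above t_7 are t_11, t_4, t_5, t_1, t_16, t_2 — no chain reaches any other.
That is 6.

6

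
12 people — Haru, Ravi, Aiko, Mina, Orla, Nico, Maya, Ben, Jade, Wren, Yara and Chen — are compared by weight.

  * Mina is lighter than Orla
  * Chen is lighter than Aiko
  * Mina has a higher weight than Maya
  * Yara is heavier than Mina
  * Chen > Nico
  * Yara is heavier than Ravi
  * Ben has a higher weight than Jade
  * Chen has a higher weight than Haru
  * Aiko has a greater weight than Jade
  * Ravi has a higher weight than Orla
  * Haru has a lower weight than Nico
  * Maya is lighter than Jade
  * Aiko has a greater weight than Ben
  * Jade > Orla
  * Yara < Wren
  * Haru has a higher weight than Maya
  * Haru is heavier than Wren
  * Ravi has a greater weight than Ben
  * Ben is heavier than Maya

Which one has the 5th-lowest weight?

Piecing the relations together gives one ordering: Maya < Mina < Orla < Jade < Ben < Ravi < Yara < Wren < Haru < Nico < Chen < Aiko.
Counting 5 from the smallest end gives Ben.

Ben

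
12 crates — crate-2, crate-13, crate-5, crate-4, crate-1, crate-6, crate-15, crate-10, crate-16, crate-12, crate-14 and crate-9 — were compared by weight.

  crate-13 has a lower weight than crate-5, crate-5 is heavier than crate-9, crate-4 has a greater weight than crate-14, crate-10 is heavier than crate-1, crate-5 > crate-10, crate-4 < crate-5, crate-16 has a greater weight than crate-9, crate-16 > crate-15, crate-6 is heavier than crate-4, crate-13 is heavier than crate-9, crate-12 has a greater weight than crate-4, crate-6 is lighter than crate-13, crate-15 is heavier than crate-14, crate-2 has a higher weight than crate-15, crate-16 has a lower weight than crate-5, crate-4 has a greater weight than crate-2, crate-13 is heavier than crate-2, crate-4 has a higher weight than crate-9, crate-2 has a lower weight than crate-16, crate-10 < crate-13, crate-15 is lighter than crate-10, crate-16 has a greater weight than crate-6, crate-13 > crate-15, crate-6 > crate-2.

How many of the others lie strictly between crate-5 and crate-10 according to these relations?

Chaining upward from crate-10 reaches: crate-13.
Chaining downward from crate-5 reaches: crate-14, crate-1, crate-15, crate-9, crate-2, crate-4, crate-6, crate-16, crate-13.
Strictly between crate-10 and crate-5 are those in both lists: crate-13 — 1 element.

1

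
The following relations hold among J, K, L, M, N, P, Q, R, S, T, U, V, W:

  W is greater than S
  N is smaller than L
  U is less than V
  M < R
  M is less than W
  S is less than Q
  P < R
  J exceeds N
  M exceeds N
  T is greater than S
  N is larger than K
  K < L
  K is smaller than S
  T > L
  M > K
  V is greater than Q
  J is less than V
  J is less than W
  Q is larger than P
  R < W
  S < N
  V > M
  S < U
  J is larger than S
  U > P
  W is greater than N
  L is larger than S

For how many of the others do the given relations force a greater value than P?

5

The elements the relations force above P are Q, U, R, W, V — no chain reaches any other.
That is 5.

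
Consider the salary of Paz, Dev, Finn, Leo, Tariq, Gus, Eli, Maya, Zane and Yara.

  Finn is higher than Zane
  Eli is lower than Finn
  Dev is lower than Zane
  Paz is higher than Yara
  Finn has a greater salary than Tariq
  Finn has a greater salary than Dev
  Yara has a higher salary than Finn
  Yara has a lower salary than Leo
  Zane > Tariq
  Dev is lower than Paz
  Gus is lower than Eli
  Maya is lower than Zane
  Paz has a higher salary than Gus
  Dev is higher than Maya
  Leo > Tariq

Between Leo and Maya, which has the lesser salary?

Maya

Maya < Dev and Dev < Zane give Maya < Zane.
Then Zane < Finn extends the chain to Finn.
With Finn < Yara: Maya < Dev < Zane < Finn < Yara.
With Yara < Leo: Maya < Dev < Zane < Finn < Yara < Leo.
So Maya < Leo; Maya is the lower of the two.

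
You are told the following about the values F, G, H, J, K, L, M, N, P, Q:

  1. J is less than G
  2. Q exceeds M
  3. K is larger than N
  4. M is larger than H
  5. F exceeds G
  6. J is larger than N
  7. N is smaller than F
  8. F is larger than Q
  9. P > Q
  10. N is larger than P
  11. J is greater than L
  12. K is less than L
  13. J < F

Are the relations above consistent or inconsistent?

Every relation is compatible with H < M < Q < P < N < K < L < J < G < F; the set is consistent.

consistent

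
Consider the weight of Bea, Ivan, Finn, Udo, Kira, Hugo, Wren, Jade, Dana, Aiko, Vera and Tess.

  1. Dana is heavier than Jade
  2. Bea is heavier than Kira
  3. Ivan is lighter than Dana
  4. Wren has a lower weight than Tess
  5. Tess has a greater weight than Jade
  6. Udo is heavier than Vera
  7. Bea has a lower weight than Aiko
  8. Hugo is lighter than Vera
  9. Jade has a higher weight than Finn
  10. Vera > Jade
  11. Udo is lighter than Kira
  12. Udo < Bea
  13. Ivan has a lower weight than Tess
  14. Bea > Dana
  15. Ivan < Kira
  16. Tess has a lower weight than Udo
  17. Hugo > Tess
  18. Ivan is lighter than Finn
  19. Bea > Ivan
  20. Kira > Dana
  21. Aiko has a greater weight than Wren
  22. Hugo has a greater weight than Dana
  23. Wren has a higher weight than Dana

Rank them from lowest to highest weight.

Ivan < Finn < Jade < Dana < Wren < Tess < Hugo < Vera < Udo < Kira < Bea < Aiko

Each adjacent pair is fixed by a given relation: Ivan < Finn; Finn < Jade; Jade < Dana; Dana < Wren; Wren < Tess; Tess < Hugo; Hugo < Vera; Vera < Udo; Udo < Kira; Kira < Bea; Bea < Aiko. Chaining them end to end gives the full order.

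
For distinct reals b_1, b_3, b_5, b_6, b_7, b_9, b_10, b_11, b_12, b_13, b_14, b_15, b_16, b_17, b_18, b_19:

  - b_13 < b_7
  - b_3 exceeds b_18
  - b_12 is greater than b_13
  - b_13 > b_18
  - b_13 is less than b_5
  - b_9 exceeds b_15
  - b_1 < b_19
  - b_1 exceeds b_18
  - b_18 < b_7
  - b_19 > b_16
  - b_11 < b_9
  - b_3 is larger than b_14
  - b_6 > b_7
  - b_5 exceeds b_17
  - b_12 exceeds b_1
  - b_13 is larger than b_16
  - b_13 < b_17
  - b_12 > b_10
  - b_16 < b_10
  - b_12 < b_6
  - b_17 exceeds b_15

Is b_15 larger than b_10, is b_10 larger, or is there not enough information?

undetermined

Following every chain through b_15: above b_15 we get b_17, b_5, b_9.
b_10 is not reached, and no chain runs the other way from b_10 to b_15.
So the given relations leave the order of b_15 and b_10 undetermined.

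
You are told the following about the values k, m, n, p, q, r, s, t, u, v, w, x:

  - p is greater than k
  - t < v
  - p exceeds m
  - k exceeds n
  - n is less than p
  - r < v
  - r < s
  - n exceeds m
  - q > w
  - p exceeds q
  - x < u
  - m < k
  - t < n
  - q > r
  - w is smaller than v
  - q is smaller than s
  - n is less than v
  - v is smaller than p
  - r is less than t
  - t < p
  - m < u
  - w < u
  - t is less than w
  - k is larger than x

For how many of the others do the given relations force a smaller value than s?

From s the given relations immediately reach r, q.
From those, w — 3 in total.
From those, t — 4 in total.
Nothing else is reachable below s; 4 in all.

4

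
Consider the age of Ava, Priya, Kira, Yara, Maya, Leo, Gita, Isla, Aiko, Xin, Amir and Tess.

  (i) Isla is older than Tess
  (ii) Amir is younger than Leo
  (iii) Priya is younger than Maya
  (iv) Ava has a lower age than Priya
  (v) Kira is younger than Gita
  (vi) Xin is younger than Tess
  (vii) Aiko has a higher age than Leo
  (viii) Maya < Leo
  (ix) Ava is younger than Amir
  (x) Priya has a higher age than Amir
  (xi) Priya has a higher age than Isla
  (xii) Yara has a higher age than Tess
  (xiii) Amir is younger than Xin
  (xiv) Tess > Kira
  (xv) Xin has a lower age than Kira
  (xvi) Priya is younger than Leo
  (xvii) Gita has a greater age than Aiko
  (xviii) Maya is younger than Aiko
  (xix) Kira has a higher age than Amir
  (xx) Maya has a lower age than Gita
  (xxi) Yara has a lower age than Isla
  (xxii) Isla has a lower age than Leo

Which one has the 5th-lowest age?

Chaining the given pairs: Ava < Amir < Xin < Kira < Tess < Yara < Isla < Priya < Maya < Leo < Aiko < Gita.
Counting 5 from the smallest end gives Tess.

Tess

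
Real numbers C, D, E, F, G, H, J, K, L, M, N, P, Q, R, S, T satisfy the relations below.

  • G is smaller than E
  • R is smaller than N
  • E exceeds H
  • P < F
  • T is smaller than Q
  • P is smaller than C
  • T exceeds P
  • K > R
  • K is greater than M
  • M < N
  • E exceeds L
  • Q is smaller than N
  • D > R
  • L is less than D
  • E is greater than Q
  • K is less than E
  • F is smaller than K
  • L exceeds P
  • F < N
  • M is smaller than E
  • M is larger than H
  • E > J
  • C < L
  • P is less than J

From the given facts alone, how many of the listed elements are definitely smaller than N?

The elements the relations force below N are R, P, H, F, M, T, Q — no chain reaches any other.
That is 7.

7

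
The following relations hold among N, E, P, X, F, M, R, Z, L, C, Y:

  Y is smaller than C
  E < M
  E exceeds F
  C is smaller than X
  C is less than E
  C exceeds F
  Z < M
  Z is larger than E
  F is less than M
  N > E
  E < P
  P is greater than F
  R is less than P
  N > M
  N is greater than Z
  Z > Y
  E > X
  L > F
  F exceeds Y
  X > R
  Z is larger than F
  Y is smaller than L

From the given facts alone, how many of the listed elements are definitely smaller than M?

From M the given relations immediately reach F, E, Z.
From those, Y, C, X — 6 in total.
From those, R — 7 in total.
No other element is forced below M by the given relations, so the count is 7.

7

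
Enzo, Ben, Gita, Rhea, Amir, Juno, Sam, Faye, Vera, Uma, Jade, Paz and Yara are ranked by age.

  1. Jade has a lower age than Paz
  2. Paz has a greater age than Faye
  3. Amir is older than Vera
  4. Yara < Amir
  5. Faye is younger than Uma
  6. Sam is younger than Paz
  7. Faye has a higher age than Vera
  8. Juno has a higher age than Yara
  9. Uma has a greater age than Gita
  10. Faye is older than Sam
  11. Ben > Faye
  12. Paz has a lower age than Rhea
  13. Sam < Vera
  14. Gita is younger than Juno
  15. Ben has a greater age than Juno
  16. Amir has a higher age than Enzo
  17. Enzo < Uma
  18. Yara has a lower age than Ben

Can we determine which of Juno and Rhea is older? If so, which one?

Following every chain through Juno: above Juno we get Ben; below Juno we get Gita, Yara.
Rhea is not reached, and no chain runs the other way from Rhea to Juno.
So the given relations leave the order of Juno and Rhea undetermined.

undetermined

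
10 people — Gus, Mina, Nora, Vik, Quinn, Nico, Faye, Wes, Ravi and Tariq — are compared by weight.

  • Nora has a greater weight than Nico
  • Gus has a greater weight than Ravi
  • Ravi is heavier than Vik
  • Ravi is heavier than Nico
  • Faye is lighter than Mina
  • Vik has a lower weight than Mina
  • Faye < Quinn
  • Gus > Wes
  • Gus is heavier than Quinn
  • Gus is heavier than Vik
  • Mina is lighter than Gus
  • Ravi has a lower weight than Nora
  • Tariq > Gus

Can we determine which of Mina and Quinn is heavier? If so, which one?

Following every chain through Mina: above Mina we get Gus, Tariq; below Mina we get Faye, Vik.
Quinn is not reached, and no chain runs the other way from Quinn to Mina.
So the given relations leave the order of Mina and Quinn undetermined.

undetermined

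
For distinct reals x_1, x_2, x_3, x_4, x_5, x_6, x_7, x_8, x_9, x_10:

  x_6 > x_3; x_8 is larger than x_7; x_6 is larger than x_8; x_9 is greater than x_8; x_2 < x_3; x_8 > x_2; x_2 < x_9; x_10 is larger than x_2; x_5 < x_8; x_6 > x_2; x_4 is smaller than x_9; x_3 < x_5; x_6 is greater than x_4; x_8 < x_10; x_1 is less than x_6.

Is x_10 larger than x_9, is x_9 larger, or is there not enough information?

Following every chain through x_10: below x_10 we get x_2, x_7, x_3, x_5, x_8.
x_9 is not reached, and no chain runs the other way from x_9 to x_10.
So the given relations leave the order of x_10 and x_9 undetermined.

undetermined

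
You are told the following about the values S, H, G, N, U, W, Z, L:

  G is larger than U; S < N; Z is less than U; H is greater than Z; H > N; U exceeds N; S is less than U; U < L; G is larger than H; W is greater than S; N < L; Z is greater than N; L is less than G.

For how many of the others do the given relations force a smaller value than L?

4

Directly below L: N, U.
One step further: S, Z (4 so far).
No other element is forced below L by the given relations, so the count is 4.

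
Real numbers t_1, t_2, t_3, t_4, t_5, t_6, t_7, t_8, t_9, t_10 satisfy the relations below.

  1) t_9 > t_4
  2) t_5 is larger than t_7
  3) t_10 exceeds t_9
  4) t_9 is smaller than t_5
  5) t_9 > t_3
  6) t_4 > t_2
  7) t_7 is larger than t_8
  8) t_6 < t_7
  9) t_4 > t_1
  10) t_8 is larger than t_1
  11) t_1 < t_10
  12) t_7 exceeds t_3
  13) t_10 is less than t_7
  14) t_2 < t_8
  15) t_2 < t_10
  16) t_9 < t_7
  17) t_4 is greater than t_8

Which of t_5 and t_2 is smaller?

t_2

Link the given pairs in sequence: t_2 < t_8; t_8 < t_4; t_4 < t_9; t_9 < t_7; t_7 < t_5.
Together: t_2 < t_8 < t_4 < t_9 < t_7 < t_5.
So t_2 < t_5; t_2 is the smaller of the two.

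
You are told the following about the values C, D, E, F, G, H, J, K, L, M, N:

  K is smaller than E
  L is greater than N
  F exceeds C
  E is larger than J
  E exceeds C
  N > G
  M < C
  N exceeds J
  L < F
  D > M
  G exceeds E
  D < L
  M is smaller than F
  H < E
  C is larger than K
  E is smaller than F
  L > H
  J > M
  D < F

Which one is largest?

F

Chaining downward from F: directly below it, M, C, E, D, L; then K, H, J, N; then G.
That covers every other element, and nothing is given above F, so F is the largest.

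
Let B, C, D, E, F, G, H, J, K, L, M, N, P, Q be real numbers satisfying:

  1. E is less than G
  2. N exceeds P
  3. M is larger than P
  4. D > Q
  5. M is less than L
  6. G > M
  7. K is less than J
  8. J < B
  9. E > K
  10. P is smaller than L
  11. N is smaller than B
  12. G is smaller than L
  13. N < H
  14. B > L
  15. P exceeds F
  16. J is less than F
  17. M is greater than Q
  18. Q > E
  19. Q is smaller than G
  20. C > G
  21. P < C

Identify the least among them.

Chaining upward from K: directly above it, J, E; then Q, F, G, B; then P, M, D, L, C; then N; then H.
That covers every other element, and nothing is given below K, so K is the least.

K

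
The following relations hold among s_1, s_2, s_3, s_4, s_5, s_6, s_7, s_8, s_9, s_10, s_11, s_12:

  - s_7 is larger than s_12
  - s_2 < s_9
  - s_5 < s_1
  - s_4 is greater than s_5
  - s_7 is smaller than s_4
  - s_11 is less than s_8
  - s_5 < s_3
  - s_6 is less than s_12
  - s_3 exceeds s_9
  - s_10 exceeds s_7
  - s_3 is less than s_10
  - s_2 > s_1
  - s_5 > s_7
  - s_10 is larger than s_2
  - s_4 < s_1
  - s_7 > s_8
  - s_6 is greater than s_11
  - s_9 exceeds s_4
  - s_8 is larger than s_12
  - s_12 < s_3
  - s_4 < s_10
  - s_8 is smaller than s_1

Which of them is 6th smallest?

s_5

Chaining the given pairs: s_11 < s_6 < s_12 < s_8 < s_7 < s_5 < s_4 < s_1 < s_2 < s_9 < s_3 < s_10.
Counting 6 from the smallest end gives s_5.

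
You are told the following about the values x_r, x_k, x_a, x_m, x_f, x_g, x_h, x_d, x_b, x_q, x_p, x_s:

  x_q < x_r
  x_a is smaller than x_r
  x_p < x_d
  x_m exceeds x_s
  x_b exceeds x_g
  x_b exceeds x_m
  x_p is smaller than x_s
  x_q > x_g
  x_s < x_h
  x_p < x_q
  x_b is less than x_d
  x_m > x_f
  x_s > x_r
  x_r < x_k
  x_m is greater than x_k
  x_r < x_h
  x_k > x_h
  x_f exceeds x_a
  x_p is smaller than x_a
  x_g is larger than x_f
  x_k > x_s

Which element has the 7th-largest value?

x_r

Piecing the relations together gives one ordering: x_p < x_a < x_f < x_g < x_q < x_r < x_s < x_h < x_k < x_m < x_b < x_d.
The 7th largest is x_r.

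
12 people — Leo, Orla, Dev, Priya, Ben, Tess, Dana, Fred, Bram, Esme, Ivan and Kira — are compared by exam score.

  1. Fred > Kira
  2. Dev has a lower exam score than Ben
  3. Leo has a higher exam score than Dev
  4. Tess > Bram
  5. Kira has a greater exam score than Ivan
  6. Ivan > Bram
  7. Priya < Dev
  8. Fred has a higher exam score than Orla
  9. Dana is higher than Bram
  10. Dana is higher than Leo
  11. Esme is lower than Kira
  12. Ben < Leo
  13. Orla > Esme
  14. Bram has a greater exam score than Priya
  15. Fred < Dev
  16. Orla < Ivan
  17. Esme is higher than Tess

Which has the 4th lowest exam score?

Chaining the given pairs: Priya < Bram < Tess < Esme < Orla < Ivan < Kira < Fred < Dev < Ben < Leo < Dana.
The 4th smallest is Esme.

Esme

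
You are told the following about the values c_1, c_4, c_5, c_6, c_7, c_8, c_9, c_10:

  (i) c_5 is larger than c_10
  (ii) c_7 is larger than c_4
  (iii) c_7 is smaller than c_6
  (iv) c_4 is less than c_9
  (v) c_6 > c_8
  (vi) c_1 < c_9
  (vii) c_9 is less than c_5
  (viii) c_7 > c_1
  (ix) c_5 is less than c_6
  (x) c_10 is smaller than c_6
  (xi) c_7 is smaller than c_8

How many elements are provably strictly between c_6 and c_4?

4

The relations place c_4 below c_6. An element lies strictly between them when it is forced above c_4 and also forced below c_6.
Above c_4: {c_9, c_7, c_5, c_8}. Below c_6: {c_1, c_9, c_10, c_7, c_5, c_8}.
Intersection: {c_9, c_7, c_5, c_8} — 4.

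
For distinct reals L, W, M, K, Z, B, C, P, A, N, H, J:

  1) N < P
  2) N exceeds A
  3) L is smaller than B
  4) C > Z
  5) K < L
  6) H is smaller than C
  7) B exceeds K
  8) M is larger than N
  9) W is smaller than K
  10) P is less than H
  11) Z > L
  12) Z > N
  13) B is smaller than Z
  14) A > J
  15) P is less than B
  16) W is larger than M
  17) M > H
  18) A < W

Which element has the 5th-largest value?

K

Piecing the relations together gives one ordering: J < A < N < P < H < M < W < K < L < B < Z < C.
The 5th largest is K.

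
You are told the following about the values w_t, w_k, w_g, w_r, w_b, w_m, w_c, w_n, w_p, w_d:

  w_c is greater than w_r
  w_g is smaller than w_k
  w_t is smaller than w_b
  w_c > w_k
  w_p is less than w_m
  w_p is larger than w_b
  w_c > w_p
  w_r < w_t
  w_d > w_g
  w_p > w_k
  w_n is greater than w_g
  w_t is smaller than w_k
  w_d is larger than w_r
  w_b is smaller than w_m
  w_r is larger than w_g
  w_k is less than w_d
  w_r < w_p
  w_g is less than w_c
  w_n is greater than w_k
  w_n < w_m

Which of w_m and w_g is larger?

w_m

Link the given pairs in sequence: w_g < w_r; w_r < w_t; w_t < w_k; w_k < w_n; w_n < w_m.
Together: w_g < w_r < w_t < w_k < w_n < w_m.
So w_g < w_m; w_m is the larger of the two.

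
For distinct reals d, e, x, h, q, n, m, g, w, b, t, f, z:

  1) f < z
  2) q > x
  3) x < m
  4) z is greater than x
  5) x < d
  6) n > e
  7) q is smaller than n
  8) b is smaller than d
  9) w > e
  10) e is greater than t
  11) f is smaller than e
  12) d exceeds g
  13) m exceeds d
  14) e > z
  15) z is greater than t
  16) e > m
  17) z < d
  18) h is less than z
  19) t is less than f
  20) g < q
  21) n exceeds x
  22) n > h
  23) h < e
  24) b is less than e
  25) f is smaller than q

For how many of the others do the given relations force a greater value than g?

The elements the relations force above g are d, q, m, e, n, w — no chain reaches any other.
That is 6.

6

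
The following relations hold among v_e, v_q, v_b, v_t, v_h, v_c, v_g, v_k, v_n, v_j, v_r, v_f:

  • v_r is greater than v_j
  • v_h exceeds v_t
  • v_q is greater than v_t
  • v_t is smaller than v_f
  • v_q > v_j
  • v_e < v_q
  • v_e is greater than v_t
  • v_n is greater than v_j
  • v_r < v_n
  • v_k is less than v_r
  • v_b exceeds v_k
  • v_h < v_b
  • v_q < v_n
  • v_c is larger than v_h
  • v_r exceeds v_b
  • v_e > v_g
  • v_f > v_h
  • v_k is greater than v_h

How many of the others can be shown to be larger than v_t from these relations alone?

9

The elements the relations force above v_t are v_h, v_f, v_e, v_k, v_q, v_b, v_r, v_n, v_c — no chain reaches any other.
That is 9.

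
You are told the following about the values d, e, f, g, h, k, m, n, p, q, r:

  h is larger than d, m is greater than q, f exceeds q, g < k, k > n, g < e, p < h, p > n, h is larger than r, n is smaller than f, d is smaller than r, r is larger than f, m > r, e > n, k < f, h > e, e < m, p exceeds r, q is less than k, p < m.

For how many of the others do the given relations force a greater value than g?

The elements the relations force above g are k, f, r, p, e, m, h — no chain reaches any other.
That is 7.

7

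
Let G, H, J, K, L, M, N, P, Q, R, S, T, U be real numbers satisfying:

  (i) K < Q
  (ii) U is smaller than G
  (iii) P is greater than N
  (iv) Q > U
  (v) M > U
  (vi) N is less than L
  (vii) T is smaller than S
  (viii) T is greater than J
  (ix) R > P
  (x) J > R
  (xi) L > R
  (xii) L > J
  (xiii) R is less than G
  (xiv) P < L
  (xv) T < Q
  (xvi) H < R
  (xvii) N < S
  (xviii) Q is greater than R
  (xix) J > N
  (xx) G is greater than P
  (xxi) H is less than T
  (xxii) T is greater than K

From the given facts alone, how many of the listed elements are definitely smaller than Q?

8

Directly below Q: U, K, R, T.
One step further: H, P, J (7 so far).
One step further: N (8 so far).
No other element is forced below Q by the given relations, so the count is 8.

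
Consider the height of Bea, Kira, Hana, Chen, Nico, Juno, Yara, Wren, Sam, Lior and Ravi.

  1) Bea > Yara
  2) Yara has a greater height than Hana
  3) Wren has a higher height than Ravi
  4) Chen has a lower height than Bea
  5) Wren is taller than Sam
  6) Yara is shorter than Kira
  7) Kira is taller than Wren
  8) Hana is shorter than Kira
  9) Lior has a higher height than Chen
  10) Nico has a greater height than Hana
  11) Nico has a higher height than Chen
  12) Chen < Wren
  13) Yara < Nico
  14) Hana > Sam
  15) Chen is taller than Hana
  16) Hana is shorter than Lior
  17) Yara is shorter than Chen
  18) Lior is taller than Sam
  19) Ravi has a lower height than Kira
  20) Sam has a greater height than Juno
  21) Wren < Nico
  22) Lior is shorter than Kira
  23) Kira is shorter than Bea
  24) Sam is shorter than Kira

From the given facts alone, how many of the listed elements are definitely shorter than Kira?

8

Directly below Kira: Ravi, Sam, Hana, Yara, Wren, Lior.
One step further: Juno, Chen (8 so far).
Nothing else is reachable below Kira; 8 in all.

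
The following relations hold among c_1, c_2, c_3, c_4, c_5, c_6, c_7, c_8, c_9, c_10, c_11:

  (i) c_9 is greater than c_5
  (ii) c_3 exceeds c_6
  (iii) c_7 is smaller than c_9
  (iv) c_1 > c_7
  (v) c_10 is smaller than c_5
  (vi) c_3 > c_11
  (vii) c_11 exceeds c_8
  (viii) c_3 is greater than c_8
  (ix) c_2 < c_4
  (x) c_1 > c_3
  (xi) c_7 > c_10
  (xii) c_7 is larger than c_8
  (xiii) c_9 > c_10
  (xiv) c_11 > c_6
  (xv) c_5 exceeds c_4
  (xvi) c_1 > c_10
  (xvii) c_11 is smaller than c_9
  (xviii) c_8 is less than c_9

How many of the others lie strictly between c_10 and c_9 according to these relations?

The relations place c_10 below c_9. An element lies strictly between them when it is forced above c_10 and also forced below c_9.
Above c_10: {c_5, c_7, c_1}. Below c_9: {c_8, c_2, c_4, c_6, c_5, c_7, c_11}.
Intersection: {c_5, c_7} — 2.

2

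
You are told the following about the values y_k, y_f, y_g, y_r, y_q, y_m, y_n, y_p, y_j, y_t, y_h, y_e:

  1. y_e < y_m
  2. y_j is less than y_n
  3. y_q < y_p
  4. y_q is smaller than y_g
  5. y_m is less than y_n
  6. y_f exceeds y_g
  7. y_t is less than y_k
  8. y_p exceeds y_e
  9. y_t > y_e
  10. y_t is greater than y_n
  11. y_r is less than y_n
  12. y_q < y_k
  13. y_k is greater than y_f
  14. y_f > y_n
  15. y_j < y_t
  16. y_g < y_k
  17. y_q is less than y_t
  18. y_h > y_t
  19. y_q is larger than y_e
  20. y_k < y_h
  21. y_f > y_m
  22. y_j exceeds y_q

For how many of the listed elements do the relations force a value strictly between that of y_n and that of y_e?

3

The relations place y_e below y_n. An element lies strictly between them when it is forced above y_e and also forced below y_n.
Above y_e: {y_q, y_j, y_g, y_m, y_t, y_f, y_k, y_h, y_p}. Below y_n: {y_r, y_q, y_j, y_m}.
Intersection: {y_q, y_j, y_m} — 3.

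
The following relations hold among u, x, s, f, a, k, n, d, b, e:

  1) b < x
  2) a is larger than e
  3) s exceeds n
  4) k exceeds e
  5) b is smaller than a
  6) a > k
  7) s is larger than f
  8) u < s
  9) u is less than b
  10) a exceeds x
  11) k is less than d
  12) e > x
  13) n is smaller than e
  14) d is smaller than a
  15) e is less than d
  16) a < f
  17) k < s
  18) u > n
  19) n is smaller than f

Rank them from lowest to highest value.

Nothing is placed below n, so it is least; from there n < u; u < b; b < x; x < e; e < k; k < d; d < a; a < f; f < s, each given directly.

n < u < b < x < e < k < d < a < f < s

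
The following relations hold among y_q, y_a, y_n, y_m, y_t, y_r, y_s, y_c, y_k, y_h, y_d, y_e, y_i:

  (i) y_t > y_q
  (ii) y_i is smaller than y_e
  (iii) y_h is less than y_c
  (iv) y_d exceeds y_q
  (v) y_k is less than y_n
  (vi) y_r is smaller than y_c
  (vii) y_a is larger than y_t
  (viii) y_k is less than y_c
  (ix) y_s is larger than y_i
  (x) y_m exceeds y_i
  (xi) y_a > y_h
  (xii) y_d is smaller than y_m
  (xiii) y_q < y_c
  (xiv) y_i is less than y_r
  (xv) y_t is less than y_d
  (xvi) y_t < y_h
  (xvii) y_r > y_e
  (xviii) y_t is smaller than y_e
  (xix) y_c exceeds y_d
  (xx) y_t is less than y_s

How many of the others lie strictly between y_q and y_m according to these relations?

Chaining upward from y_q reaches: y_t, y_h, y_a, y_d, y_e, y_s, y_r, y_c.
Chaining downward from y_m reaches: y_t, y_i, y_d.
Strictly between y_q and y_m are those in both lists: y_t, y_d — 2 elements.

2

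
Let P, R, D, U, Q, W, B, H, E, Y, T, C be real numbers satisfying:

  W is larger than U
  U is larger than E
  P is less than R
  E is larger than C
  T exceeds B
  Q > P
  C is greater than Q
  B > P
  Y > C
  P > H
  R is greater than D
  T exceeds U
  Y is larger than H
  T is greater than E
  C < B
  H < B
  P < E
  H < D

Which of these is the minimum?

P is not least since H < P; Q is not least since P < Q; C is not least since Q < C; D is not least since H < D; E is not least since P < E; B is not least since H < B; U is not least since E < U; W is not least since U < W; Y is not least since H < Y; T is not least since U < T; R is not least since P < R.
Only H has nothing below it, so H is the minimum.

H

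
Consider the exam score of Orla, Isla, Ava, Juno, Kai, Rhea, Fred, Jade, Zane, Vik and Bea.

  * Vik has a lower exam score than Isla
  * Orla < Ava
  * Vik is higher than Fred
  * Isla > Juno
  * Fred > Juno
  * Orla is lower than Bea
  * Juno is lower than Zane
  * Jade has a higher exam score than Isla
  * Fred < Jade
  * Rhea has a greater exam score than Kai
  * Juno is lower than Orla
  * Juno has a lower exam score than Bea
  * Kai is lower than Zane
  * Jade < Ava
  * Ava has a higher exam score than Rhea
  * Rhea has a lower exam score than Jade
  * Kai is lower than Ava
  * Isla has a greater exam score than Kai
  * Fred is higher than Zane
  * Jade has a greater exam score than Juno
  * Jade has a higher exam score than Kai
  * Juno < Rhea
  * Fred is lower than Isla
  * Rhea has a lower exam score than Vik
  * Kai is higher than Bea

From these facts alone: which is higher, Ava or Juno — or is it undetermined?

Ava

Juno < Orla < Bea < Kai < Zane < Fred < Vik < Isla < Jade < Ava, by transitivity through Orla, Bea, Kai, Zane, Fred, Vik, Isla, Jade.
So Ava is higher.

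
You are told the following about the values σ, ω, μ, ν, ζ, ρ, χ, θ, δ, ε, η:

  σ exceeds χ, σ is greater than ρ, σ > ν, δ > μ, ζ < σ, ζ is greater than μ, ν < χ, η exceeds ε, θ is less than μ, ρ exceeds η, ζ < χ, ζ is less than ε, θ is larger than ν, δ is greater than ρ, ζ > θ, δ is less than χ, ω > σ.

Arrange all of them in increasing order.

ν < θ < μ < ζ < ε < η < ρ < δ < χ < σ < ω

The consecutive links are each given: ν < θ; θ < μ; μ < ζ; ζ < ε; ε < η; η < ρ; ρ < δ; δ < χ; χ < σ; σ < ω.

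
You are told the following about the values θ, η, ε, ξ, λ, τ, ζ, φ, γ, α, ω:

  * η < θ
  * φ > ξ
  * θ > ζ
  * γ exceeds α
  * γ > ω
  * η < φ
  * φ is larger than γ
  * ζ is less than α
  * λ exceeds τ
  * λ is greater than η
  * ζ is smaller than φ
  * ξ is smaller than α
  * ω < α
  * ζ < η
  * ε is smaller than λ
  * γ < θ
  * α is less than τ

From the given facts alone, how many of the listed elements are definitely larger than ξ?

The elements the relations force above ξ are α, τ, γ, φ, θ, λ — no chain reaches any other.
That is 6.

6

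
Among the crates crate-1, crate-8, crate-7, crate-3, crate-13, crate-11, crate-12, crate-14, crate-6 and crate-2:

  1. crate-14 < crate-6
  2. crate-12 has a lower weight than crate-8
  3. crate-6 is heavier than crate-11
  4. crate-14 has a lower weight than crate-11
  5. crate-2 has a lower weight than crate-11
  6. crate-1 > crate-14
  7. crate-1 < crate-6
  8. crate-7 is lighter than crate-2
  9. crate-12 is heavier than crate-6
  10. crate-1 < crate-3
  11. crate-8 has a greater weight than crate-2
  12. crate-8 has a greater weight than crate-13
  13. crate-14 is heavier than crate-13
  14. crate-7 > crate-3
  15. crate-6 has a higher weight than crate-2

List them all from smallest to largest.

crate-13 < crate-14 < crate-1 < crate-3 < crate-7 < crate-2 < crate-11 < crate-6 < crate-12 < crate-8

Nothing is placed below crate-13, so it is least; from there crate-13 < crate-14; crate-14 < crate-1; crate-1 < crate-3; crate-3 < crate-7; crate-7 < crate-2; crate-2 < crate-11; crate-11 < crate-6; crate-6 < crate-12; crate-12 < crate-8, each given directly.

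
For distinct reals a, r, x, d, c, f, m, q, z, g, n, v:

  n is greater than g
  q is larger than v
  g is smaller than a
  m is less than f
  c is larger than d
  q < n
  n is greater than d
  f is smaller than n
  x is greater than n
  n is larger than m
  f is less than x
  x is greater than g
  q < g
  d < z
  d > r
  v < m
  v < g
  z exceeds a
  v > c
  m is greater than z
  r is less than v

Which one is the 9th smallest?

m

Piecing the relations together gives one ordering: r < d < c < v < q < g < a < z < m < f < n < x.
Counting 9 from the smallest end gives m.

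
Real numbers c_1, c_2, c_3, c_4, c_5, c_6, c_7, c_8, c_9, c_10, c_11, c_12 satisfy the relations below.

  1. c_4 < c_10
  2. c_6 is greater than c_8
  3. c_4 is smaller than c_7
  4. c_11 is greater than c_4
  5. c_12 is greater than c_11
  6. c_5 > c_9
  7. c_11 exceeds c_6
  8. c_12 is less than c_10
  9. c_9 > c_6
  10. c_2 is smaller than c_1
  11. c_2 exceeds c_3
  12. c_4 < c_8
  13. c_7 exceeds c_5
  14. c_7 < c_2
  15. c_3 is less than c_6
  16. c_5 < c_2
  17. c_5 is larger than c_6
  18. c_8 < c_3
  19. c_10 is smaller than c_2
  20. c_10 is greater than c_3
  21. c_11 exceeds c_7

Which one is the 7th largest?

Chaining the given pairs: c_4 < c_8 < c_3 < c_6 < c_9 < c_5 < c_7 < c_11 < c_12 < c_10 < c_2 < c_1.
Counting 7 from the largest end gives c_5.

c_5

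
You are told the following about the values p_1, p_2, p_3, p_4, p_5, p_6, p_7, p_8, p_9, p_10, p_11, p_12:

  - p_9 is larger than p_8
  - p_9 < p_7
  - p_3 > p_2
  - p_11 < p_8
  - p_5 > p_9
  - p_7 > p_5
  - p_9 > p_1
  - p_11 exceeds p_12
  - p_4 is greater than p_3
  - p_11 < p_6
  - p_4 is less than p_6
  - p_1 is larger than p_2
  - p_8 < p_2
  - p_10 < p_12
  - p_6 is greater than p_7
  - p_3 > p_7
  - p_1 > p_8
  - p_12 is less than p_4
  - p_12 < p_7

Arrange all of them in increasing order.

p_10 < p_12 < p_11 < p_8 < p_2 < p_1 < p_9 < p_5 < p_7 < p_3 < p_4 < p_6

Each adjacent pair is fixed by a given relation: p_10 < p_12; p_12 < p_11; p_11 < p_8; p_8 < p_2; p_2 < p_1; p_1 < p_9; p_9 < p_5; p_5 < p_7; p_7 < p_3; p_3 < p_4; p_4 < p_6. Chaining them end to end gives the full order.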